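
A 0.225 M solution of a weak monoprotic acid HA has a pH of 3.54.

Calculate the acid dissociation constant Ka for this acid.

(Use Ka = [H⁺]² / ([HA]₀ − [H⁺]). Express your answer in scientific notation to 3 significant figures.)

[H⁺] = 10^(−pH) = 10^(−3.54) = 2.884e-04 M. For HA ⇌ H⁺ + A⁻, Ka = [H⁺][A⁻]/[HA] = [H⁺]² / ([HA]₀ − [H⁺]) = (2.884e-04)² / (0.225 − 2.884e-04) = 3.70e-07.

K_a = 3.70e-07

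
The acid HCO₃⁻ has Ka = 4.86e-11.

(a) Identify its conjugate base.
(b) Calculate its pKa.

(a) The conjugate base is formed by removing one H⁺ from HCO₃⁻, giving CO₃²⁻. (b) pKa = -log(Ka) = -log(4.86e-11) = 10.31.

Conjugate base: CO₃²⁻; pK_a = 10.31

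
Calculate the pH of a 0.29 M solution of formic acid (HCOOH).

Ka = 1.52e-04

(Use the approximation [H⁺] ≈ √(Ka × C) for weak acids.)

[H⁺] = √(Ka × C) = √(1.52e-04 × 0.29) = 6.6393e-03. pH = -log(6.6393e-03)

pH = 2.18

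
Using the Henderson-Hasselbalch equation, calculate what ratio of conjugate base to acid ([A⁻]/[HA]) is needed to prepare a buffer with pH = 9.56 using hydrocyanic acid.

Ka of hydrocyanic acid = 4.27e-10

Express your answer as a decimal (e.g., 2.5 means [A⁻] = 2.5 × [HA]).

pKa = -log(4.27e-10) = 9.3696. pH = pKa + log([A⁻]/[HA]), so log([A⁻]/[HA]) = pH − pKa = 9.56 − 9.3696 = 0.1904. [A⁻]/[HA] = 10^(0.1904) = 1.55

[A⁻]/[HA] = 1.55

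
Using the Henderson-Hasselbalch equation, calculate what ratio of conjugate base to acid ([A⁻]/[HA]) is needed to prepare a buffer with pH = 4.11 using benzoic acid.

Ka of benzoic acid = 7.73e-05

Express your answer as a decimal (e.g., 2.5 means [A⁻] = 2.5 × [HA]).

pKa = -log(7.73e-05) = 4.1118. pH = pKa + log([A⁻]/[HA]), so log([A⁻]/[HA]) = pH − pKa = 4.11 − 4.1118 = -0.0018. [A⁻]/[HA] = 10^(-0.0018) = 0.996

[A⁻]/[HA] = 0.996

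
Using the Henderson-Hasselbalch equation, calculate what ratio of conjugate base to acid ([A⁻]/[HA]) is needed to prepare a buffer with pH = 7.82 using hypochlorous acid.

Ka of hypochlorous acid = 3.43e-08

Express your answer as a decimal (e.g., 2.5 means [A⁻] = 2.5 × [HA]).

pKa = -log(3.43e-08) = 7.4647. pH = pKa + log([A⁻]/[HA]), so log([A⁻]/[HA]) = pH − pKa = 7.82 − 7.4647 = 0.3553. [A⁻]/[HA] = 10^(0.3553) = 2.27

[A⁻]/[HA] = 2.27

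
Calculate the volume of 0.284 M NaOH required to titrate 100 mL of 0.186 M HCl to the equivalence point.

At equivalence: moles acid = moles base. moles HCl = 0.186 × 100/1000 = 0.0186 mol. V_base = moles / 0.284 × 1000 = 65.5 mL.

V_{base} = 65.5 mL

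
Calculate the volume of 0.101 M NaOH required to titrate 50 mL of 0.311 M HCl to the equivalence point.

At equivalence: moles acid = moles base. moles HCl = 0.311 × 50/1000 = 0.01555 mol. V_base = moles / 0.101 × 1000 = 154.0 mL.

V_{base} = 154.0 mL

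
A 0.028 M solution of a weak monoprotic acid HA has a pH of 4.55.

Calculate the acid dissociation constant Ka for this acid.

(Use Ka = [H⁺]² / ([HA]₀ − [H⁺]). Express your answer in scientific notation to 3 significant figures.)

[H⁺] = 10^(−pH) = 10^(−4.55) = 2.818e-05 M. For HA ⇌ H⁺ + A⁻, Ka = [H⁺][A⁻]/[HA] = [H⁺]² / ([HA]₀ − [H⁺]) = (2.818e-05)² / (0.028 − 2.818e-05) = 2.84e-08.

K_a = 2.84e-08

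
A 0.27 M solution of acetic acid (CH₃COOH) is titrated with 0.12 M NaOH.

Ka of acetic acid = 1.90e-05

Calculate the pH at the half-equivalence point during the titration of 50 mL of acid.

At half-equivalence [HA] = [A⁻], so Henderson-Hasselbalch gives pH = pKa = -log(1.90e-05) = 4.72.

pH = pKa = 4.72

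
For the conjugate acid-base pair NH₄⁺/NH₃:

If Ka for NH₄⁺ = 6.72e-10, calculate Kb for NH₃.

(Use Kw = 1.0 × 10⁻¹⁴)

For a conjugate pair Ka × Kb = Kw, so Kb = Kw/Ka = 1.0 × 10⁻¹⁴ / 6.72e-10 = 1.49e-05.

K_b = 1.49e-05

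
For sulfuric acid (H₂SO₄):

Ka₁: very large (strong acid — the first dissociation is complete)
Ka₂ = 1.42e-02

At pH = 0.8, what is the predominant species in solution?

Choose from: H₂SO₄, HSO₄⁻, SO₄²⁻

The first dissociation is complete, so H₂SO₄ itself is never the predominant species in water; pKa₂ = -log(1.42e-02) = 1.85. For a polyprotic acid the predominant species crosses at each pKa: below pKa_n the protonated form dominates, above it the deprotonated form does. At pH = 0.8, the predominant species is HSO₄⁻.

HSO₄⁻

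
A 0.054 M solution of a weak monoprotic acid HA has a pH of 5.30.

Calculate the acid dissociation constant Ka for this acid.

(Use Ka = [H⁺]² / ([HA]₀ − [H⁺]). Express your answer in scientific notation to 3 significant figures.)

[H⁺] = 10^(−pH) = 10^(−5.30) = 5.012e-06 M. For HA ⇌ H⁺ + A⁻, Ka = [H⁺][A⁻]/[HA] = [H⁺]² / ([HA]₀ − [H⁺]) = (5.012e-06)² / (0.054 − 5.012e-06) = 4.65e-10.

K_a = 4.65e-10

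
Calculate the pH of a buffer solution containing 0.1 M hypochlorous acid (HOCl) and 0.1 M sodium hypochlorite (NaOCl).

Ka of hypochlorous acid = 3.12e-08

pKa = -log(3.12e-08) = 7.51. pH = pKa + log([A⁻]/[HA]) = 7.51 + log(0.1/0.1)

pH = 7.51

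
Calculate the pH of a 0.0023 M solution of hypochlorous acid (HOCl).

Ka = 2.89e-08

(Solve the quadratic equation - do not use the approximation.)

x² + Ka×x - Ka×C = 0. Using quadratic formula: [H⁺] = 8.1385e-06

pH = 5.09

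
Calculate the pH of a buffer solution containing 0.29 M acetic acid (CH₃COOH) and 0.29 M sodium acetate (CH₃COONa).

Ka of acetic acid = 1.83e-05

pKa = -log(1.83e-05) = 4.74. pH = pKa + log([A⁻]/[HA]) = 4.74 + log(0.29/0.29)

pH = 4.74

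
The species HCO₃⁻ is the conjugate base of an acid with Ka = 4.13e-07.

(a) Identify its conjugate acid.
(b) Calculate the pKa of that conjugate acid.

(a) The conjugate acid is formed by adding one H⁺ to HCO₃⁻, giving H₂CO₃. (b) pKa = -log(Ka) = -log(4.13e-07) = 6.38.

Conjugate acid: H₂CO₃; pK_a = 6.38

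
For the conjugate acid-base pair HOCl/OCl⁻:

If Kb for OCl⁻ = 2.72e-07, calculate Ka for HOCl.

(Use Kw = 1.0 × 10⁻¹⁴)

For a conjugate pair Ka × Kb = Kw, so Ka = Kw/Kb = 1.0 × 10⁻¹⁴ / 2.72e-07 = 3.68e-08.

K_a = 3.68e-08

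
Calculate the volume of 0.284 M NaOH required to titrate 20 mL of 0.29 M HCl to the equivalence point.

At equivalence: moles acid = moles base. moles HCl = 0.29 × 20/1000 = 0.0058 mol. V_base = moles / 0.284 × 1000 = 20.4 mL.

V_{base} = 20.4 mL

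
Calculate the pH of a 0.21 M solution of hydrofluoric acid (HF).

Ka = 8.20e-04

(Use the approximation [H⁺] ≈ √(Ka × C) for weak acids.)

[H⁺] = √(Ka × C) = √(8.20e-04 × 0.21) = 1.3122e-02. pH = -log(1.3122e-02)

pH = 1.88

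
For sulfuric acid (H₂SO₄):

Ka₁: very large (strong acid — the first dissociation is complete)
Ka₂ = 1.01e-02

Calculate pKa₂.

pKa₂ = -log(Ka₂) = -log(1.01e-02) = 2.00.

pK_{a2} = 2.00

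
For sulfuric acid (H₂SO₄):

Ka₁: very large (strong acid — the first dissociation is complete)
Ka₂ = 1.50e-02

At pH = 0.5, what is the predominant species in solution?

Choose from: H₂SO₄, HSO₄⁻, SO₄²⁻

The first dissociation is complete, so H₂SO₄ itself is never the predominant species in water; pKa₂ = -log(1.50e-02) = 1.82. For a polyprotic acid the predominant species crosses at each pKa: below pKa_n the protonated form dominates, above it the deprotonated form does. At pH = 0.5, the predominant species is HSO₄⁻.

HSO₄⁻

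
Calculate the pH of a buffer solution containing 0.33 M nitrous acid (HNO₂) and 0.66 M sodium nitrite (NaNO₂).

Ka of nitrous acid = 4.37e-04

pKa = -log(4.37e-04) = 3.36. pH = pKa + log([A⁻]/[HA]) = 3.36 + log(0.66/0.33)

pH = 3.66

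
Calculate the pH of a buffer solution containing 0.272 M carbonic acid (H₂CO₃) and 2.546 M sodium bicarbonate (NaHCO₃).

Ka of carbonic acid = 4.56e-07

pKa = -log(4.56e-07) = 6.34. pH = pKa + log([A⁻]/[HA]) = 6.34 + log(2.546/0.272)

pH = 7.31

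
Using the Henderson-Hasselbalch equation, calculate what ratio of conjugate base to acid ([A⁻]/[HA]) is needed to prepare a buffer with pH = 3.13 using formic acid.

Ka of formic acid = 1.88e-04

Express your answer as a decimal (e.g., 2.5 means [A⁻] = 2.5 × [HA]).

pKa = -log(1.88e-04) = 3.7258. pH = pKa + log([A⁻]/[HA]), so log([A⁻]/[HA]) = pH − pKa = 3.13 − 3.7258 = -0.5958. [A⁻]/[HA] = 10^(-0.5958) = 0.254

[A⁻]/[HA] = 0.254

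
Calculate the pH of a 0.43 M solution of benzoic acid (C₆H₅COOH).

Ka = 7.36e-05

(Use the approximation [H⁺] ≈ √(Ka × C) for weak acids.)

[H⁺] = √(Ka × C) = √(7.36e-05 × 0.43) = 5.6257e-03. pH = -log(5.6257e-03)

pH = 2.25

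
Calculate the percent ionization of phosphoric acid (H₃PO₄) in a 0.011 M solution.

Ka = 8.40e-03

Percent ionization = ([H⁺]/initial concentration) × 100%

Using Ka equilibrium: x² + Ka×x - Ka×C = 0. Solving: [H⁺] = 6.2900e-03. Percent = (6.2900e-03/0.011) × 100

Percent ionization = 57.2%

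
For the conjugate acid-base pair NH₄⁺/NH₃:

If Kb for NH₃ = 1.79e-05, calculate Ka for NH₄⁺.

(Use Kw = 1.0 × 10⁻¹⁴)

For a conjugate pair Ka × Kb = Kw, so Ka = Kw/Kb = 1.0 × 10⁻¹⁴ / 1.79e-05 = 5.59e-10.

K_a = 5.59e-10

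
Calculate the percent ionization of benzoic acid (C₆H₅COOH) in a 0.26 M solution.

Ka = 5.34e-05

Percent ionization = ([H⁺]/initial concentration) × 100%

Using Ka equilibrium: x² + Ka×x - Ka×C = 0. Solving: [H⁺] = 3.6995e-03. Percent = (3.6995e-03/0.26) × 100

Percent ionization = 1.42%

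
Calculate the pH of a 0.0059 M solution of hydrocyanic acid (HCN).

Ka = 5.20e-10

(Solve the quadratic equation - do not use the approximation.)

x² + Ka×x - Ka×C = 0. Using quadratic formula: [H⁺] = 1.7513e-06

pH = 5.76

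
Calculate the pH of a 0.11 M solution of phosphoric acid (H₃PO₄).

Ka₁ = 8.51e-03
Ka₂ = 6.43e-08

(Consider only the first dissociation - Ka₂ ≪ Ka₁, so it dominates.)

First dissociation dominates. From Ka₁ = [H⁺][HA⁻]/[H₂A], x² + Ka₁·x − Ka₁·C = 0 with C = 0.11 M and Ka₁ = 8.51e-03. Solving: [H⁺] = (−Ka₁ + √(Ka₁² + 4·Ka₁·C)) / 2 = 2.6635e-02 M. pH = -log(2.6635e-02) = 1.57.

pH = 1.57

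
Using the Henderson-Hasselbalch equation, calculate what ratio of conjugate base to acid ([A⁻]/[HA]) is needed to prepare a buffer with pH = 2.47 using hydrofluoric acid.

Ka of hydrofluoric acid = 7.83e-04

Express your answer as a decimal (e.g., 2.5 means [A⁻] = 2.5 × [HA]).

pKa = -log(7.83e-04) = 3.1062. pH = pKa + log([A⁻]/[HA]), so log([A⁻]/[HA]) = pH − pKa = 2.47 − 3.1062 = -0.6362. [A⁻]/[HA] = 10^(-0.6362) = 0.231

[A⁻]/[HA] = 0.231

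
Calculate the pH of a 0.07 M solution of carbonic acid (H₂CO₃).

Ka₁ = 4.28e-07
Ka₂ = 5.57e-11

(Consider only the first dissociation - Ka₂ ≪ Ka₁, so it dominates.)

First dissociation dominates. From Ka₁ = [H⁺][HA⁻]/[H₂A], x² + Ka₁·x − Ka₁·C = 0 with C = 0.07 M and Ka₁ = 4.28e-07. Solving: [H⁺] = (−Ka₁ + √(Ka₁² + 4·Ka₁·C)) / 2 = 1.7288e-04 M. pH = -log(1.7288e-04) = 3.76.

pH = 3.76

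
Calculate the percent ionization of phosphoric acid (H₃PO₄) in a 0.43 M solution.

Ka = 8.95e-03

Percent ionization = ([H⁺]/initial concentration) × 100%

Using Ka equilibrium: x² + Ka×x - Ka×C = 0. Solving: [H⁺] = 5.7722e-02. Percent = (5.7722e-02/0.43) × 100

Percent ionization = 13.4%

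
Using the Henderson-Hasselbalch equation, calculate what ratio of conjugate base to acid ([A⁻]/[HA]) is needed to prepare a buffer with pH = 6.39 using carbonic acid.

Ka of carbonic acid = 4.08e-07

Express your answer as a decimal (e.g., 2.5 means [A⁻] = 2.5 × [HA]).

pKa = -log(4.08e-07) = 6.3893. pH = pKa + log([A⁻]/[HA]), so log([A⁻]/[HA]) = pH − pKa = 6.39 − 6.3893 = 0.0007. [A⁻]/[HA] = 10^(0.0007) = 1.00

[A⁻]/[HA] = 1.00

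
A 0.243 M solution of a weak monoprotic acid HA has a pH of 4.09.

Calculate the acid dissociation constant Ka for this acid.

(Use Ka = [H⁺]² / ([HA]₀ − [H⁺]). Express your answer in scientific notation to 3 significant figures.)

[H⁺] = 10^(−pH) = 10^(−4.09) = 8.128e-05 M. For HA ⇌ H⁺ + A⁻, Ka = [H⁺][A⁻]/[HA] = [H⁺]² / ([HA]₀ − [H⁺]) = (8.128e-05)² / (0.243 − 8.128e-05) = 2.72e-08.

K_a = 2.72e-08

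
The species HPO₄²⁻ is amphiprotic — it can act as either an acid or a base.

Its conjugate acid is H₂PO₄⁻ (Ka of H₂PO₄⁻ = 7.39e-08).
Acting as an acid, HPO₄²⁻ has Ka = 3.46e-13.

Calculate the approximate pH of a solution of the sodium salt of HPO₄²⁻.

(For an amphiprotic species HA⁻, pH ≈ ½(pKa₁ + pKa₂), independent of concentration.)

pKa₁ = -log(7.39e-08) = 7.13; pKa₂ = -log(3.46e-13) = 12.46. For an amphiprotic species, pH ≈ ½(pKa₁ + pKa₂) = ½(7.13 + 12.46) = 9.80.

pH = 9.80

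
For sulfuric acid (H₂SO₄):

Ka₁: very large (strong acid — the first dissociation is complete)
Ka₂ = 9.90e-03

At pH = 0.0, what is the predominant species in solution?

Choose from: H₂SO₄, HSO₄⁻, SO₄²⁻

The first dissociation is complete, so H₂SO₄ itself is never the predominant species in water; pKa₂ = -log(9.90e-03) = 2.00. For a polyprotic acid the predominant species crosses at each pKa: below pKa_n the protonated form dominates, above it the deprotonated form does. At pH = 0.0, the predominant species is HSO₄⁻.

HSO₄⁻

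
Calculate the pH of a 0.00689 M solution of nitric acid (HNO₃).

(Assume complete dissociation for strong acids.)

[H⁺] = 0.00689 M for strong acid. pH = -log[H⁺] = -log(0.00689)

pH = 2.16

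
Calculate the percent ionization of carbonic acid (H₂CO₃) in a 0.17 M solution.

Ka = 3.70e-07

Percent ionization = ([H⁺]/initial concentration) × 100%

Using Ka equilibrium: x² + Ka×x - Ka×C = 0. Solving: [H⁺] = 2.5061e-04. Percent = (2.5061e-04/0.17) × 100

Percent ionization = 0.147%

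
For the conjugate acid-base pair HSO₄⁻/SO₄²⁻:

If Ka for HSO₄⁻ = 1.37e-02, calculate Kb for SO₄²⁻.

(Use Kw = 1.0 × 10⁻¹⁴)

For a conjugate pair Ka × Kb = Kw, so Kb = Kw/Ka = 1.0 × 10⁻¹⁴ / 1.37e-02 = 7.30e-13.

K_b = 7.30e-13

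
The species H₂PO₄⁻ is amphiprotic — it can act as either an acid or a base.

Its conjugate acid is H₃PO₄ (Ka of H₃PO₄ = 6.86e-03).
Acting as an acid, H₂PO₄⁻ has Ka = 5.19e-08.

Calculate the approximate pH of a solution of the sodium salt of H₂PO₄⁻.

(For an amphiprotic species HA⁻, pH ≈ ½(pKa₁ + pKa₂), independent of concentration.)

pKa₁ = -log(6.86e-03) = 2.16; pKa₂ = -log(5.19e-08) = 7.28. For an amphiprotic species, pH ≈ ½(pKa₁ + pKa₂) = ½(2.16 + 7.28) = 4.72.

pH = 4.72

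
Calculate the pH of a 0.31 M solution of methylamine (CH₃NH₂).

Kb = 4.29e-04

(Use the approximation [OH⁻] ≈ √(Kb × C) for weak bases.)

[OH⁻] = √(Kb × C) = √(4.29e-04 × 0.31) = 1.1532e-02. pOH = 1.94, pH = 14 - pOH

pH = 12.06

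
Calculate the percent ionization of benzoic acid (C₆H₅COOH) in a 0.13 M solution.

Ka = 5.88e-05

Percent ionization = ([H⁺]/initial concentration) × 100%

Using Ka equilibrium: x² + Ka×x - Ka×C = 0. Solving: [H⁺] = 2.7355e-03. Percent = (2.7355e-03/0.13) × 100

Percent ionization = 2.1%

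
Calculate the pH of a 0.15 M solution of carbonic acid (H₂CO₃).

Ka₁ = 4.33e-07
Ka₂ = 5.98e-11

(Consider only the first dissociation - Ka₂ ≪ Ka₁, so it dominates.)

First dissociation dominates. From Ka₁ = [H⁺][HA⁻]/[H₂A], x² + Ka₁·x − Ka₁·C = 0 with C = 0.15 M and Ka₁ = 4.33e-07. Solving: [H⁺] = (−Ka₁ + √(Ka₁² + 4·Ka₁·C)) / 2 = 2.5464e-04 M. pH = -log(2.5464e-04) = 3.59.

pH = 3.59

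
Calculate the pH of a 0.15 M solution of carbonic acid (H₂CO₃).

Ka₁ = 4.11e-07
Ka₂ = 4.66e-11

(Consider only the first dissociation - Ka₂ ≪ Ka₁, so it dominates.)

First dissociation dominates. From Ka₁ = [H⁺][HA⁻]/[H₂A], x² + Ka₁·x − Ka₁·C = 0 with C = 0.15 M and Ka₁ = 4.11e-07. Solving: [H⁺] = (−Ka₁ + √(Ka₁² + 4·Ka₁·C)) / 2 = 2.4809e-04 M. pH = -log(2.4809e-04) = 3.61.

pH = 3.61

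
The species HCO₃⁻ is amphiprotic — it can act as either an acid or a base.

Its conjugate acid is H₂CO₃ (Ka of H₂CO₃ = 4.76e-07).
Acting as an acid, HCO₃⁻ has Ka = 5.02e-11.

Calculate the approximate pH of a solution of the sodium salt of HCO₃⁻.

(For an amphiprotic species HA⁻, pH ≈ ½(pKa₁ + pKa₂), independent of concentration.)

pKa₁ = -log(4.76e-07) = 6.32; pKa₂ = -log(5.02e-11) = 10.30. For an amphiprotic species, pH ≈ ½(pKa₁ + pKa₂) = ½(6.32 + 10.30) = 8.31.

pH = 8.31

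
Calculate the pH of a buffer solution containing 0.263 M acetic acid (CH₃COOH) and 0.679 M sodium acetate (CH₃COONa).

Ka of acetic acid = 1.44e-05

pKa = -log(1.44e-05) = 4.84. pH = pKa + log([A⁻]/[HA]) = 4.84 + log(0.679/0.263)

pH = 5.25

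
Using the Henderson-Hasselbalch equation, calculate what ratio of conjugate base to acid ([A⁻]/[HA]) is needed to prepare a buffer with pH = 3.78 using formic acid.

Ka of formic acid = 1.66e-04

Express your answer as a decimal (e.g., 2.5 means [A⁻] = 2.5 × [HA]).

pKa = -log(1.66e-04) = 3.7799. pH = pKa + log([A⁻]/[HA]), so log([A⁻]/[HA]) = pH − pKa = 3.78 − 3.7799 = 0.0001. [A⁻]/[HA] = 10^(0.0001) = 1.00

[A⁻]/[HA] = 1.00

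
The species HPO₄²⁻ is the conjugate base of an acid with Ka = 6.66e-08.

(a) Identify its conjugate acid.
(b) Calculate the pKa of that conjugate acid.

(a) The conjugate acid is formed by adding one H⁺ to HPO₄²⁻, giving H₂PO₄⁻. (b) pKa = -log(Ka) = -log(6.66e-08) = 7.18.

Conjugate acid: H₂PO₄⁻; pK_a = 7.18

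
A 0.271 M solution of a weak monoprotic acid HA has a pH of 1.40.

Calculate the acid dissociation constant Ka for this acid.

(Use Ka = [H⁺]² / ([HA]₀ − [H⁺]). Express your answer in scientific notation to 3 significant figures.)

[H⁺] = 10^(−pH) = 10^(−1.40) = 3.981e-02 M. For HA ⇌ H⁺ + A⁻, Ka = [H⁺][A⁻]/[HA] = [H⁺]² / ([HA]₀ − [H⁺]) = (3.981e-02)² / (0.271 − 3.981e-02) = 6.86e-03.

K_a = 6.86e-03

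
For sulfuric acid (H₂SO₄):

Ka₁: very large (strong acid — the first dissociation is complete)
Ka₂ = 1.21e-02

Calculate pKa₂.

pKa₂ = -log(Ka₂) = -log(1.21e-02) = 1.92.

pK_{a2} = 1.92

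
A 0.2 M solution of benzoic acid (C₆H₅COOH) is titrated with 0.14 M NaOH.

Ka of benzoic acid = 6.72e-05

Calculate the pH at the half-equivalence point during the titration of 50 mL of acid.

At half-equivalence [HA] = [A⁻], so Henderson-Hasselbalch gives pH = pKa = -log(6.72e-05) = 4.17.

pH = pKa = 4.17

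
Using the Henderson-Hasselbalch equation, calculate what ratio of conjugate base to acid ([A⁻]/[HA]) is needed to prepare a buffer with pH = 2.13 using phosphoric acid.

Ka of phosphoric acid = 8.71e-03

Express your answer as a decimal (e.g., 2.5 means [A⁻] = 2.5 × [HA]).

pKa = -log(8.71e-03) = 2.0600. pH = pKa + log([A⁻]/[HA]), so log([A⁻]/[HA]) = pH − pKa = 2.13 − 2.0600 = 0.0700. [A⁻]/[HA] = 10^(0.0700) = 1.17

[A⁻]/[HA] = 1.17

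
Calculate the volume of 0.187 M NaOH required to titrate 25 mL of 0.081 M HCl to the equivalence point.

At equivalence: moles acid = moles base. moles HCl = 0.081 × 25/1000 = 0.002025 mol. V_base = moles / 0.187 × 1000 = 10.8 mL.

V_{base} = 10.8 mL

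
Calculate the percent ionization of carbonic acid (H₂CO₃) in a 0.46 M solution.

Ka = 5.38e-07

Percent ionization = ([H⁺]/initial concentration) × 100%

Using Ka equilibrium: x² + Ka×x - Ka×C = 0. Solving: [H⁺] = 4.9720e-04. Percent = (4.9720e-04/0.46) × 100

Percent ionization = 0.108%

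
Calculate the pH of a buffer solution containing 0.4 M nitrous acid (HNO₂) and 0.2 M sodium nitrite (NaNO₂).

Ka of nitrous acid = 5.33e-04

pKa = -log(5.33e-04) = 3.27. pH = pKa + log([A⁻]/[HA]) = 3.27 + log(0.2/0.4)

pH = 2.97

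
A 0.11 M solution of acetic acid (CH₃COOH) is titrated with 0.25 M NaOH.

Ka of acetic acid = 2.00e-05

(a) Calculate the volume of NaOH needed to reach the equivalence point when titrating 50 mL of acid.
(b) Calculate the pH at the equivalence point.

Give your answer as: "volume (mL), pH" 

moles acid = 0.11 × 50/1000 = 0.0055 mol; V_base = moles/0.25 × 1000 = 22.0 mL. At equivalence only the conjugate base is present: [A⁻] = 0.0055/0.072 = 7.6389e-02 M. Kb = Kw/Ka = 5.00e-10; [OH⁻] = √(Kb × [A⁻]) = 6.1802e-06; pOH = 5.21; pH = 14 - pOH = 8.79.

V = 22.0 mL, pH = 8.79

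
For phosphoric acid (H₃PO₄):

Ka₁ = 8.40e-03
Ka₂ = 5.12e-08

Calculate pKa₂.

pKa₂ = -log(Ka₂) = -log(5.12e-08) = 7.29.

pK_{a2} = 7.29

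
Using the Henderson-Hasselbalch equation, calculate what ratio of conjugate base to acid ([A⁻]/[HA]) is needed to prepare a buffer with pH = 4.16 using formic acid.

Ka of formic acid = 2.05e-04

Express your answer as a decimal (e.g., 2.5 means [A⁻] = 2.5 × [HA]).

pKa = -log(2.05e-04) = 3.6882. pH = pKa + log([A⁻]/[HA]), so log([A⁻]/[HA]) = pH − pKa = 4.16 − 3.6882 = 0.4718. [A⁻]/[HA] = 10^(0.4718) = 2.96

[A⁻]/[HA] = 2.96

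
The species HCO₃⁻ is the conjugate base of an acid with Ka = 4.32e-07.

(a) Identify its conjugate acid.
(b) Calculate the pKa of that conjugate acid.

(a) The conjugate acid is formed by adding one H⁺ to HCO₃⁻, giving H₂CO₃. (b) pKa = -log(Ka) = -log(4.32e-07) = 6.36.

Conjugate acid: H₂CO₃; pK_a = 6.36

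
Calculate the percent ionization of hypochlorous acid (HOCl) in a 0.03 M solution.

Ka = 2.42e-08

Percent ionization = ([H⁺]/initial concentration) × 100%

Using Ka equilibrium: x² + Ka×x - Ka×C = 0. Solving: [H⁺] = 2.6932e-05. Percent = (2.6932e-05/0.03) × 100

Percent ionization = 0.0898%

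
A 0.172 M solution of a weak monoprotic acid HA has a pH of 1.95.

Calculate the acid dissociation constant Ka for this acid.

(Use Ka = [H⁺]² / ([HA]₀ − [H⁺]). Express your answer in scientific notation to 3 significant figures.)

[H⁺] = 10^(−pH) = 10^(−1.95) = 1.122e-02 M. For HA ⇌ H⁺ + A⁻, Ka = [H⁺][A⁻]/[HA] = [H⁺]² / ([HA]₀ − [H⁺]) = (1.122e-02)² / (0.172 − 1.122e-02) = 7.83e-04.

K_a = 7.83e-04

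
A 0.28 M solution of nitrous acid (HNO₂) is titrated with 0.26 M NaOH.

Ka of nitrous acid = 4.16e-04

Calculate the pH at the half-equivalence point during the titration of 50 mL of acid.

At half-equivalence [HA] = [A⁻], so Henderson-Hasselbalch gives pH = pKa = -log(4.16e-04) = 3.38.

pH = pKa = 3.38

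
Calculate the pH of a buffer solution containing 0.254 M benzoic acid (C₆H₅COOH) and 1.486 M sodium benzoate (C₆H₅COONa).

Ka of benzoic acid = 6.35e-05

pKa = -log(6.35e-05) = 4.20. pH = pKa + log([A⁻]/[HA]) = 4.20 + log(1.486/0.254)

pH = 4.96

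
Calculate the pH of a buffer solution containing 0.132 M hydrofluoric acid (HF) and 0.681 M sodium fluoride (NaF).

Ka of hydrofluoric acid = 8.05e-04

pKa = -log(8.05e-04) = 3.09. pH = pKa + log([A⁻]/[HA]) = 3.09 + log(0.681/0.132)

pH = 3.81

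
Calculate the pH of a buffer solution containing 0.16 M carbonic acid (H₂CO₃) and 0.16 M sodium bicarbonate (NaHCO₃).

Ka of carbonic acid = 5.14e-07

pKa = -log(5.14e-07) = 6.29. pH = pKa + log([A⁻]/[HA]) = 6.29 + log(0.16/0.16)

pH = 6.29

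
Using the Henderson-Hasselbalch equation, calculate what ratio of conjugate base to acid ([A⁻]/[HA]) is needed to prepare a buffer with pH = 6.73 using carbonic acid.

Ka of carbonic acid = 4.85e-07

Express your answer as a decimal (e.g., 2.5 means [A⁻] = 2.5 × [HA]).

pKa = -log(4.85e-07) = 6.3143. pH = pKa + log([A⁻]/[HA]), so log([A⁻]/[HA]) = pH − pKa = 6.73 − 6.3143 = 0.4157. [A⁻]/[HA] = 10^(0.4157) = 2.60

[A⁻]/[HA] = 2.60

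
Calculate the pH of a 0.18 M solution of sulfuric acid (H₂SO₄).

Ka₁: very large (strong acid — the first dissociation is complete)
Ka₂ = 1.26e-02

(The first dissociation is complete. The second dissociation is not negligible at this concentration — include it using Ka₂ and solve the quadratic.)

First dissociation is complete: [H⁺]₀ = [HSO₄⁻]₀ = C = 0.18 M. Second dissociation HSO₄⁻ ⇌ H⁺ + SO₄²⁻: let x = [SO₄²⁻]. Ka₂ = (C + x)·x / (C − x) = 1.26e-02 → x² + (C + Ka₂)·x − Ka₂·C = 0 → x² + 0.19260·x − 2.268e-03 = 0. x = (−0.19260 + √(0.19260² + 4 × 2.268e-03)) / 2 = 1.1132e-02 M. [H⁺] = C + x = 0.18 + 1.1132e-02 = 1.9113e-01 M. pH = -log(1.9113e-01) = 0.72.

pH = 0.72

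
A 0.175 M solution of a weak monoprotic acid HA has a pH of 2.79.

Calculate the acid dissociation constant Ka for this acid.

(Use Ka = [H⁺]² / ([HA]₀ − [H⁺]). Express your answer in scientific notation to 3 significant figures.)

[H⁺] = 10^(−pH) = 10^(−2.79) = 1.622e-03 M. For HA ⇌ H⁺ + A⁻, Ka = [H⁺][A⁻]/[HA] = [H⁺]² / ([HA]₀ − [H⁺]) = (1.622e-03)² / (0.175 − 1.622e-03) = 1.52e-05.

K_a = 1.52e-05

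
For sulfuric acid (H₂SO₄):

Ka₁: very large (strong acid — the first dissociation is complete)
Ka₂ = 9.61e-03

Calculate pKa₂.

pKa₂ = -log(Ka₂) = -log(9.61e-03) = 2.02.

pK_{a2} = 2.02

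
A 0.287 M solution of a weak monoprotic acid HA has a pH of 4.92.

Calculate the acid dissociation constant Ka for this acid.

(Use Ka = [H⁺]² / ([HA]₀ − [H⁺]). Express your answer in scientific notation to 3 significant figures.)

[H⁺] = 10^(−pH) = 10^(−4.92) = 1.202e-05 M. For HA ⇌ H⁺ + A⁻, Ka = [H⁺][A⁻]/[HA] = [H⁺]² / ([HA]₀ − [H⁺]) = (1.202e-05)² / (0.287 − 1.202e-05) = 5.04e-10.

K_a = 5.04e-10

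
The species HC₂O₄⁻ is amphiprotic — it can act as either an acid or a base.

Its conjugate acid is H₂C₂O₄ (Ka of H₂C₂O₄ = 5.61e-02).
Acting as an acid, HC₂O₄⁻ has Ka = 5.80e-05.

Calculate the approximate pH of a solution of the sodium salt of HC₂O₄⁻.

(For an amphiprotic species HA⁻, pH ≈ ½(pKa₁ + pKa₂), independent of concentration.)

pKa₁ = -log(5.61e-02) = 1.25; pKa₂ = -log(5.80e-05) = 4.24. For an amphiprotic species, pH ≈ ½(pKa₁ + pKa₂) = ½(1.25 + 4.24) = 2.74.

pH = 2.74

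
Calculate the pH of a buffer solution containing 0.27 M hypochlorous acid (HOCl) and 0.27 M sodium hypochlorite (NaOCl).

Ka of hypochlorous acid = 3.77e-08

pKa = -log(3.77e-08) = 7.42. pH = pKa + log([A⁻]/[HA]) = 7.42 + log(0.27/0.27)

pH = 7.42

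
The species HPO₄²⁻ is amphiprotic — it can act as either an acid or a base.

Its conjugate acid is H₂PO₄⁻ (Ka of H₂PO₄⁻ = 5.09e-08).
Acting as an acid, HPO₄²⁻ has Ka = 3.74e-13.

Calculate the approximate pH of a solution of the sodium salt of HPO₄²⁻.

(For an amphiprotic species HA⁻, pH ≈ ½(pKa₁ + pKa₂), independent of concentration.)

pKa₁ = -log(5.09e-08) = 7.29; pKa₂ = -log(3.74e-13) = 12.43. For an amphiprotic species, pH ≈ ½(pKa₁ + pKa₂) = ½(7.29 + 12.43) = 9.86.

pH = 9.86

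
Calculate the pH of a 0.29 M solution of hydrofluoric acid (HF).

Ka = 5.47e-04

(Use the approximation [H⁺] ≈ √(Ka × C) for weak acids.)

[H⁺] = √(Ka × C) = √(5.47e-04 × 0.29) = 1.2595e-02. pH = -log(1.2595e-02)

pH = 1.90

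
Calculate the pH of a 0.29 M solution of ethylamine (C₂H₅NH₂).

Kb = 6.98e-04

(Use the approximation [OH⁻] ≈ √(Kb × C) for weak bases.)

[OH⁻] = √(Kb × C) = √(6.98e-04 × 0.29) = 1.4227e-02. pOH = 1.85, pH = 14 - pOH

pH = 12.15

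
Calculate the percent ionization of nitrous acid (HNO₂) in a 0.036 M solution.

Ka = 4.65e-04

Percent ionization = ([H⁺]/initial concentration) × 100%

Using Ka equilibrium: x² + Ka×x - Ka×C = 0. Solving: [H⁺] = 3.8656e-03. Percent = (3.8656e-03/0.036) × 100

Percent ionization = 10.7%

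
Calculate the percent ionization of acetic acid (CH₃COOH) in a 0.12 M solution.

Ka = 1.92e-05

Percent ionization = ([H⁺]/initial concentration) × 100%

Using Ka equilibrium: x² + Ka×x - Ka×C = 0. Solving: [H⁺] = 1.5083e-03. Percent = (1.5083e-03/0.12) × 100

Percent ionization = 1.26%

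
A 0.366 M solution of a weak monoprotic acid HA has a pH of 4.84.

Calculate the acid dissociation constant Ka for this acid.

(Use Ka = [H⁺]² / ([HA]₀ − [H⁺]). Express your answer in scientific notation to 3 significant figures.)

[H⁺] = 10^(−pH) = 10^(−4.84) = 1.445e-05 M. For HA ⇌ H⁺ + A⁻, Ka = [H⁺][A⁻]/[HA] = [H⁺]² / ([HA]₀ − [H⁺]) = (1.445e-05)² / (0.366 − 1.445e-05) = 5.71e-10.

K_a = 5.71e-10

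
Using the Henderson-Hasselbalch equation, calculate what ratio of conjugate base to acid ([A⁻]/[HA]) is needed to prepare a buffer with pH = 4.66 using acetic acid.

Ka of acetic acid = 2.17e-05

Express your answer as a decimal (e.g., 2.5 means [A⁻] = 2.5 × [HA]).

pKa = -log(2.17e-05) = 4.6635. pH = pKa + log([A⁻]/[HA]), so log([A⁻]/[HA]) = pH − pKa = 4.66 − 4.6635 = -0.0035. [A⁻]/[HA] = 10^(-0.0035) = 0.992

[A⁻]/[HA] = 0.992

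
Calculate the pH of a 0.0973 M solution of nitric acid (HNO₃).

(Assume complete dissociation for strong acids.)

[H⁺] = 0.0973 M for strong acid. pH = -log[H⁺] = -log(0.0973)

pH = 1.01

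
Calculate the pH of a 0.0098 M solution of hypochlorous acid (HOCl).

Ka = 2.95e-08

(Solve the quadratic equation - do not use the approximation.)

x² + Ka×x - Ka×C = 0. Using quadratic formula: [H⁺] = 1.6988e-05

pH = 4.77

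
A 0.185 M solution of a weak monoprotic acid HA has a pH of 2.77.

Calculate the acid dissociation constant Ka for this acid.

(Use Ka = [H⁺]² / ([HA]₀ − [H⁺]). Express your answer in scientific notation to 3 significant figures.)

[H⁺] = 10^(−pH) = 10^(−2.77) = 1.698e-03 M. For HA ⇌ H⁺ + A⁻, Ka = [H⁺][A⁻]/[HA] = [H⁺]² / ([HA]₀ − [H⁺]) = (1.698e-03)² / (0.185 − 1.698e-03) = 1.57e-05.

K_a = 1.57e-05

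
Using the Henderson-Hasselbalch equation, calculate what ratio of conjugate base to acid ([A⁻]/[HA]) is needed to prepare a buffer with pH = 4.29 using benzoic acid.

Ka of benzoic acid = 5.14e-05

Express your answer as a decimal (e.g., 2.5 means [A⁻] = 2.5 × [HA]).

pKa = -log(5.14e-05) = 4.2890. pH = pKa + log([A⁻]/[HA]), so log([A⁻]/[HA]) = pH − pKa = 4.29 − 4.2890 = 0.0010. [A⁻]/[HA] = 10^(0.0010) = 1.00

[A⁻]/[HA] = 1.00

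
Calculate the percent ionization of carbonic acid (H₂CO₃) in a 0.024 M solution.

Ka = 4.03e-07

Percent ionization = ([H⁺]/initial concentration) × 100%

Using Ka equilibrium: x² + Ka×x - Ka×C = 0. Solving: [H⁺] = 9.8145e-05. Percent = (9.8145e-05/0.024) × 100

Percent ionization = 0.409%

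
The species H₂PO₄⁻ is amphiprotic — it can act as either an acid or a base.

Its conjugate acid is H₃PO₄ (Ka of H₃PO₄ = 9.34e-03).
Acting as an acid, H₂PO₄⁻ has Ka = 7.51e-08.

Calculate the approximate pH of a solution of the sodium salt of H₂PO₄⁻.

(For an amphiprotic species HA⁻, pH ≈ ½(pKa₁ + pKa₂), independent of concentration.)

pKa₁ = -log(9.34e-03) = 2.03; pKa₂ = -log(7.51e-08) = 7.12. For an amphiprotic species, pH ≈ ½(pKa₁ + pKa₂) = ½(2.03 + 7.12) = 4.58.

pH = 4.58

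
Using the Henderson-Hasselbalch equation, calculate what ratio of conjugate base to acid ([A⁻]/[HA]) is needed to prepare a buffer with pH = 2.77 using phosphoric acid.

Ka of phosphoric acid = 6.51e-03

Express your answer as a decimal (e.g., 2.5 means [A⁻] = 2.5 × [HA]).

pKa = -log(6.51e-03) = 2.1864. pH = pKa + log([A⁻]/[HA]), so log([A⁻]/[HA]) = pH − pKa = 2.77 − 2.1864 = 0.5836. [A⁻]/[HA] = 10^(0.5836) = 3.83

[A⁻]/[HA] = 3.83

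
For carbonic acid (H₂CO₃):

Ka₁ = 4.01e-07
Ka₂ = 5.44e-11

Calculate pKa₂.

pKa₂ = -log(Ka₂) = -log(5.44e-11) = 10.26.

pK_{a2} = 10.26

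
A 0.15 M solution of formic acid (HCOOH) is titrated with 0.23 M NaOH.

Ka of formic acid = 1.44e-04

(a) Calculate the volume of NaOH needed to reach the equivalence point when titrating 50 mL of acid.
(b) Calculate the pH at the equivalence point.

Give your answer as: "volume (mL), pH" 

moles acid = 0.15 × 50/1000 = 0.0075 mol; V_base = moles/0.23 × 1000 = 32.6 mL. At equivalence only the conjugate base is present: [A⁻] = 0.0075/0.083 = 9.0789e-02 M. Kb = Kw/Ka = 6.94e-11; [OH⁻] = √(Kb × [A⁻]) = 2.5109e-06; pOH = 5.60; pH = 14 - pOH = 8.40.

V = 32.6 mL, pH = 8.40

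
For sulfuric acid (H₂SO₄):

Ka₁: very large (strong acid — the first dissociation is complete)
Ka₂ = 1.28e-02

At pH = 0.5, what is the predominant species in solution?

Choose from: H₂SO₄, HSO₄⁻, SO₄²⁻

The first dissociation is complete, so H₂SO₄ itself is never the predominant species in water; pKa₂ = -log(1.28e-02) = 1.89. For a polyprotic acid the predominant species crosses at each pKa: below pKa_n the protonated form dominates, above it the deprotonated form does. At pH = 0.5, the predominant species is HSO₄⁻.

HSO₄⁻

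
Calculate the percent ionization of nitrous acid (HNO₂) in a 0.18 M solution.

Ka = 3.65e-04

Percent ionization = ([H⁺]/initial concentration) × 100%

Using Ka equilibrium: x² + Ka×x - Ka×C = 0. Solving: [H⁺] = 7.9251e-03. Percent = (7.9251e-03/0.18) × 100

Percent ionization = 4.4%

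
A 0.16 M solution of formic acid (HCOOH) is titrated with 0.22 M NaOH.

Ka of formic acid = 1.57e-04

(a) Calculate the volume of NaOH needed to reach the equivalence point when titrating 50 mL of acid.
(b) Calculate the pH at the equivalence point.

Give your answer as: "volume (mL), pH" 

moles acid = 0.16 × 50/1000 = 0.008 mol; V_base = moles/0.22 × 1000 = 36.4 mL. At equivalence only the conjugate base is present: [A⁻] = 0.008/0.086 = 9.2632e-02 M. Kb = Kw/Ka = 6.37e-11; [OH⁻] = √(Kb × [A⁻]) = 2.4290e-06; pOH = 5.61; pH = 14 - pOH = 8.39.

V = 36.4 mL, pH = 8.39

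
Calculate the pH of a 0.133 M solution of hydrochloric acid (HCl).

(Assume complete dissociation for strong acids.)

[H⁺] = 0.133 M for strong acid. pH = -log[H⁺] = -log(0.133)

pH = 0.88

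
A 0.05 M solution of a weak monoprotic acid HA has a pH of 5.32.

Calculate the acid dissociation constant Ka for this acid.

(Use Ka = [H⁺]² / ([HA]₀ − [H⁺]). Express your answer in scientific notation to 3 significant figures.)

[H⁺] = 10^(−pH) = 10^(−5.32) = 4.786e-06 M. For HA ⇌ H⁺ + A⁻, Ka = [H⁺][A⁻]/[HA] = [H⁺]² / ([HA]₀ − [H⁺]) = (4.786e-06)² / (0.05 − 4.786e-06) = 4.58e-10.

K_a = 4.58e-10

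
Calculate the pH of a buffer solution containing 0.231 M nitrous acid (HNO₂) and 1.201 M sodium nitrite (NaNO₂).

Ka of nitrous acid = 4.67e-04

pKa = -log(4.67e-04) = 3.33. pH = pKa + log([A⁻]/[HA]) = 3.33 + log(1.201/0.231)

pH = 4.05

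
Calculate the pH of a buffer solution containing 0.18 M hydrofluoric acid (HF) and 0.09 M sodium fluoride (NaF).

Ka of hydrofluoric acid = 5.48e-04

pKa = -log(5.48e-04) = 3.26. pH = pKa + log([A⁻]/[HA]) = 3.26 + log(0.09/0.18)

pH = 2.96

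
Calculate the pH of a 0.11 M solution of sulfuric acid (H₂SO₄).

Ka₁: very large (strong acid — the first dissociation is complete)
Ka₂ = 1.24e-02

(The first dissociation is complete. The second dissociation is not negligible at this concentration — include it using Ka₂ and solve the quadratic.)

First dissociation is complete: [H⁺]₀ = [HSO₄⁻]₀ = C = 0.11 M. Second dissociation HSO₄⁻ ⇌ H⁺ + SO₄²⁻: let x = [SO₄²⁻]. Ka₂ = (C + x)·x / (C − x) = 1.24e-02 → x² + (C + Ka₂)·x − Ka₂·C = 0 → x² + 0.12240·x − 1.364e-03 = 0. x = (−0.12240 + √(0.12240² + 4 × 1.364e-03)) / 2 = 1.0280e-02 M. [H⁺] = C + x = 0.11 + 1.0280e-02 = 1.2028e-01 M. pH = -log(1.2028e-01) = 0.92.

pH = 0.92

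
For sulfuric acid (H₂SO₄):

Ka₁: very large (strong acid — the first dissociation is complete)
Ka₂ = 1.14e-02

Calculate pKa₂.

pKa₂ = -log(Ka₂) = -log(1.14e-02) = 1.94.

pK_{a2} = 1.94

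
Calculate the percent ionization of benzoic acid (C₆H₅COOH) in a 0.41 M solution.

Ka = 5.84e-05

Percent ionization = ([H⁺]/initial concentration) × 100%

Using Ka equilibrium: x² + Ka×x - Ka×C = 0. Solving: [H⁺] = 4.8641e-03. Percent = (4.8641e-03/0.41) × 100

Percent ionization = 1.19%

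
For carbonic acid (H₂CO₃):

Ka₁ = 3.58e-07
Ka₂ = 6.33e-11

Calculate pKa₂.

pKa₂ = -log(Ka₂) = -log(6.33e-11) = 10.20.

pK_{a2} = 10.20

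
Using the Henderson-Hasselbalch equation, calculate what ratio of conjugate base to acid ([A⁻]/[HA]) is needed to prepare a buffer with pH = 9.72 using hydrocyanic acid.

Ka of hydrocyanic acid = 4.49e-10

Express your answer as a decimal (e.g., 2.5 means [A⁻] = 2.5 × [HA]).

pKa = -log(4.49e-10) = 9.3478. pH = pKa + log([A⁻]/[HA]), so log([A⁻]/[HA]) = pH − pKa = 9.72 − 9.3478 = 0.3722. [A⁻]/[HA] = 10^(0.3722) = 2.36

[A⁻]/[HA] = 2.36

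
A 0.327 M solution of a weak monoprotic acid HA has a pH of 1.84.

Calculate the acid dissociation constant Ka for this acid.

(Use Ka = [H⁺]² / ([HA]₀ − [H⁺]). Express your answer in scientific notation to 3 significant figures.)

[H⁺] = 10^(−pH) = 10^(−1.84) = 1.445e-02 M. For HA ⇌ H⁺ + A⁻, Ka = [H⁺][A⁻]/[HA] = [H⁺]² / ([HA]₀ − [H⁺]) = (1.445e-02)² / (0.327 − 1.445e-02) = 6.68e-04.

K_a = 6.68e-04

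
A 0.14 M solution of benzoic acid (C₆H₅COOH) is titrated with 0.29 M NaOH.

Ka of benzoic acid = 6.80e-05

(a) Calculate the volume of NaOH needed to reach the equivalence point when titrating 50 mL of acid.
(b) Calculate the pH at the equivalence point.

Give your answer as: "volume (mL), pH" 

moles acid = 0.14 × 50/1000 = 0.007 mol; V_base = moles/0.29 × 1000 = 24.1 mL. At equivalence only the conjugate base is present: [A⁻] = 0.007/0.074 = 9.4419e-02 M. Kb = Kw/Ka = 1.47e-10; [OH⁻] = √(Kb × [A⁻]) = 3.7263e-06; pOH = 5.43; pH = 14 - pOH = 8.57.

V = 24.1 mL, pH = 8.57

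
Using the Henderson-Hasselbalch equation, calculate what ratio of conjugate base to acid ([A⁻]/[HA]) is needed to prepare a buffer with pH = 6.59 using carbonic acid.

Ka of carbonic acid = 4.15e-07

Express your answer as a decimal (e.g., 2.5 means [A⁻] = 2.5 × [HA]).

pKa = -log(4.15e-07) = 6.3820. pH = pKa + log([A⁻]/[HA]), so log([A⁻]/[HA]) = pH − pKa = 6.59 − 6.3820 = 0.2080. [A⁻]/[HA] = 10^(0.2080) = 1.61

[A⁻]/[HA] = 1.61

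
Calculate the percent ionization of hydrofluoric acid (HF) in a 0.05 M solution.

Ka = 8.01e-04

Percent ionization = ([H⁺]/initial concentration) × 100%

Using Ka equilibrium: x² + Ka×x - Ka×C = 0. Solving: [H⁺] = 5.9407e-03. Percent = (5.9407e-03/0.05) × 100

Percent ionization = 11.9%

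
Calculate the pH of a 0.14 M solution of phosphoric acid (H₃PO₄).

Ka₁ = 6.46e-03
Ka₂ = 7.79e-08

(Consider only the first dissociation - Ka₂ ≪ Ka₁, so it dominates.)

First dissociation dominates. From Ka₁ = [H⁺][HA⁻]/[H₂A], x² + Ka₁·x − Ka₁·C = 0 with C = 0.14 M and Ka₁ = 6.46e-03. Solving: [H⁺] = (−Ka₁ + √(Ka₁² + 4·Ka₁·C)) / 2 = 2.7016e-02 M. pH = -log(2.7016e-02) = 1.57.

pH = 1.57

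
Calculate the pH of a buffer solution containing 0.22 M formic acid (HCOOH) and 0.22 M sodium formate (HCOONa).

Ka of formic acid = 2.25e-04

pKa = -log(2.25e-04) = 3.65. pH = pKa + log([A⁻]/[HA]) = 3.65 + log(0.22/0.22)

pH = 3.65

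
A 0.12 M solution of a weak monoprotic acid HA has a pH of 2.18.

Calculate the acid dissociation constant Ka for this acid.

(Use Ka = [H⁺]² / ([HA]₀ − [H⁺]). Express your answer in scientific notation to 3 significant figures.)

[H⁺] = 10^(−pH) = 10^(−2.18) = 6.607e-03 M. For HA ⇌ H⁺ + A⁻, Ka = [H⁺][A⁻]/[HA] = [H⁺]² / ([HA]₀ − [H⁺]) = (6.607e-03)² / (0.12 − 6.607e-03) = 3.85e-04.

K_a = 3.85e-04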